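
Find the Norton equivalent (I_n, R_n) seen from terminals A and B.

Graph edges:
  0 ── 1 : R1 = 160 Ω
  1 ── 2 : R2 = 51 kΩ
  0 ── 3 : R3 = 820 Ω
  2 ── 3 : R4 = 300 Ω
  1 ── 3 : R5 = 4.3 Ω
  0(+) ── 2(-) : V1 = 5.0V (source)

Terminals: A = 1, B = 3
Find the Thévenin equivalent first; then I_n = V_th/R_th and R_n = R_th.
Step 1 — V_th is the open-circuit voltage V_A - V_B (nothing connected across the terminals).
Nodal analysis, taking node 2 as the 0 V reference.
Source V1 fixes V_0 = 5 V.
KCL at each unknown node (sum of currents leaving = 0; resistances in Ω):
  Node 1: (V_1 - 5)/160 + (V_1 - 0)/51000 + (V_1 - V_3)/4.3 = 0
  Node 3: (V_3 - 5)/820 + (V_3 - 0)/300 + (V_3 - V_1)/4.3 = 0
Collecting terms (coefficients in siemens):
  0.2388·V_1 - 0.2326·V_3 = 0.03125
  0.2371·V_3 - 0.2326·V_1 = 0.006098
Determinant D = (0.2388)(0.2371) - (-0.2326)(-0.2326) = 0.002545
V_1 = [(0.03125)(0.2371) - (-0.2326)(0.006098)]/D = 3.468 V
V_3 = [(0.2388)(0.006098) - (0.03125)(-0.2326)]/D = 3.427 V
V_th = V_1 - V_3 = 3.468 - 3.427 = 0.04088 V
Step 2 — R_th: zero the source — replace V1 by a short circuit (node 2 merges into node 0) — and find the resistance seen between A (node 1) and B (node 3).
Reduce the network between node 1 (A) and node 3 (B) by series/parallel combination:
  Rp1 = R1 ‖ R2 (parallel, both between nodes 0 and 1) = 1/(1/160 + 1/51000) = 159.5 Ω
  Rp2 = R3 ‖ R4 (parallel, both between nodes 0 and 3) = 1/(1/820 + 1/300) = 219.6 Ω
  Rs1 = Rp1 + Rp2 (series, joined only at node 0) = 159.5 + 219.6 = 379.1 Ω
  Rp3 = R5 ‖ Rs1 (parallel, both between nodes 1 and 3) = 1/(1/4.3 + 1/379.1) = 4.252 Ω
R_th = 4.252 Ω
I_n = V_th/R_th = 0.04088/4.252 = 0.009614 A, and R_n = R_th = 4.252 Ω

Final answer: I_n = 0.009614 A, R_n = 4.252 Ω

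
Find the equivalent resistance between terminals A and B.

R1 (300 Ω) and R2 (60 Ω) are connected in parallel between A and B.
Reduce the network between node 0 (A) and node 1 (B) by series/parallel combination:
  Rp1 = R1 ‖ R2 (parallel, both between nodes 0 and 1) = 1/(1/300 + 1/60) = 50 Ω
R_eq = 50 Ω

Final answer: 50 Ω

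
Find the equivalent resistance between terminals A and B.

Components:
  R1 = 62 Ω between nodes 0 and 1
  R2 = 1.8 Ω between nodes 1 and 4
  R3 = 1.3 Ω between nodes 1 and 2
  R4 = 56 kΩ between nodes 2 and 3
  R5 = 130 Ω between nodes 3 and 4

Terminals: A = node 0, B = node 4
Reduce the network between node 0 (A) and node 4 (B) by series/parallel combination:
  Rs1 = R3 + R4 (series, joined only at node 2) = 1.3 + 56000 = 56000 Ω
  Rs2 = R5 + Rs1 (series, joined only at node 3) = 130 + 56000 = 56130 Ω
  Rp1 = R2 ‖ Rs2 (parallel, both between nodes 1 and 4) = 1/(1/1.8 + 1/56130) = 1.8 Ω
  Rs3 = R1 + Rp1 (series, joined only at node 1) = 62 + 1.8 = 63.8 Ω
R_eq = 63.8 Ω

Final answer: 63.8 Ω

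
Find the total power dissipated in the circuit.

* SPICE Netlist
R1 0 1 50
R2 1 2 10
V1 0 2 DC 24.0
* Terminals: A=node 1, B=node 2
Nodal analysis, taking node 2 as the 0 V reference.
Source V1 fixes V_0 = 24 V.
KCL at each unknown node (sum of currents leaving = 0; resistances in Ω):
  Node 1: (V_1 - 24)/50 + (V_1 - 0)/10 = 0
Collecting terms: 0.12 × V_1 = 0.48  =>  V_1 = 4 V
Power in each resistor, P = (ΔV)²/R:
  P_R1 = (24 - 4)²/50 = 8 W
  P_R2 = (4 - 0)²/10 = 1.6 W
P_total = P_R1 + P_R2 = 9.6 W

Final answer: 9.6 W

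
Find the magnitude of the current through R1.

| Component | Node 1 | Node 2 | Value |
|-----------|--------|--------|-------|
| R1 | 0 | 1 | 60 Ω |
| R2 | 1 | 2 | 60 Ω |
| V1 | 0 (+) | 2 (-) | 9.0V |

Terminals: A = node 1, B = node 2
Nodal analysis, taking node 2 as the 0 V reference.
Source V1 fixes V_0 = 9 V.
KCL at each unknown node (sum of currents leaving = 0; resistances in Ω):
  Node 1: (V_1 - 9)/60 + (V_1 - 0)/60 = 0
Collecting terms: 0.03333 × V_1 = 0.15  =>  V_1 = 4.5 V
I_R1 = (V_0 - V_1)/R1 = (9 - 4.5)/60 = 0.075 A
|I_R1| = 0.075 A

Final answer: |I_R1| = 0.075 A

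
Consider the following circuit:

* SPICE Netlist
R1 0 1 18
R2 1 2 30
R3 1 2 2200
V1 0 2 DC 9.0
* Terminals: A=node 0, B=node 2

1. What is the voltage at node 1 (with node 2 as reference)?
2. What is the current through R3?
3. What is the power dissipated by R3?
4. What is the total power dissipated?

Nodal analysis, taking node 2 as the 0 V reference.
Source V1 fixes V_0 = 9 V.
KCL at each unknown node (sum of currents leaving = 0; resistances in Ω):
  Node 1: (V_1 - 9)/18 + (V_1 - 0)/30 + (V_1 - 0)/2200 = 0
Collecting terms: 0.08934 × V_1 = 0.5  =>  V_1 = 5.596 V
Part 1:
  Read off the nodal solution: V_1 = 5.596 V
Part 2:
  I_R3 = (V_1 - V_2)/R3 = (5.596 - 0)/2200 = 0.002544 A
  Magnitude: I_R3 = 0.002544 A
Part 3:
  I_R3 = (V_1 - V_2)/R3 = (5.596 - 0)/2200 = 0.002544 A
  P_R3 = I_R3² × R3 = (0.002544)² × 2200 = 0.01424 W
Part 4:
  Power in each resistor, P = (ΔV)²/R:
    P_R1 = (9 - 5.596)²/18 = 0.6436 W
    P_R2 = (5.596 - 0)²/30 = 1.044 W
    P_R3 = (5.596 - 0)²/2200 = 0.01424 W
  P_total = P_R1 + P_R2 + P_R3 = 1.702 W

Final answers:
1. V_1 = 5.596 V
2. I_R3 = 0.002544 A
3. P_R3 = 0.01424 W
4. P_total = 1.702 W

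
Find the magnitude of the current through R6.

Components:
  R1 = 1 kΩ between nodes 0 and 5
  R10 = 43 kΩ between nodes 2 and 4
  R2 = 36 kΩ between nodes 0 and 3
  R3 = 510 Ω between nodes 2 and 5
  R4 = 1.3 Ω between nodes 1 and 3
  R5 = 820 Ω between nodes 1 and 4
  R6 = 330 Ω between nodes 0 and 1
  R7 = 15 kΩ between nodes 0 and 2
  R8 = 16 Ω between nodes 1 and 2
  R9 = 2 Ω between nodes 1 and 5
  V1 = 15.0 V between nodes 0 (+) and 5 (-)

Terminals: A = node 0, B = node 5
Nodal analysis, taking node 5 as the 0 V reference.
Source V1 fixes V_0 = 15 V.
KCL at each unknown node (sum of currents leaving = 0; resistances in Ω):
  Node 1: (V_1 - V_3)/1.3 + (V_1 - V_4)/820 + (V_1 - 15)/330 + (V_1 - V_2)/16 + (V_1 - 0)/2 = 0
  Node 2: (V_2 - 0)/510 + (V_2 - 15)/15000 + (V_2 - V_1)/16 + (V_2 - V_4)/43000 = 0
  Node 3: (V_3 - 15)/36000 + (V_3 - V_1)/1.3 = 0
  Node 4: (V_4 - V_1)/820 + (V_4 - V_2)/43000 = 0
Collecting terms (coefficients in siemens):
  1.336·V_1 - 0.0625·V_2 - 0.7692·V_3 - 0.00122·V_4 = 0.04545
  0.06455·V_2 - 0.0625·V_1 - 0.00002326·V_4 = 0.001
  0.7693·V_3 - 0.7692·V_1 = 0.0004167
  0.001243·V_4 - 0.00122·V_1 - 0.00002326·V_2 = 0
Solving these 4 simultaneous equations (Gaussian elimination) gives:
  V_1 = 0.09275 V, V_2 = 0.1053 V, V_3 = 0.09329 V, V_4 = 0.09298 V
I_R6 = (V_0 - V_1)/R6 = (15 - 0.09275)/330 = 0.04517 A
|I_R6| = 0.04517 A

Final answer: |I_R6| = 0.04517 A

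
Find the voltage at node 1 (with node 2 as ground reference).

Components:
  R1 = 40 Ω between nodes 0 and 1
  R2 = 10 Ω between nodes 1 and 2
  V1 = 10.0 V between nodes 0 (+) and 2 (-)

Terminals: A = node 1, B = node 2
Nodal analysis, taking node 2 as the 0 V reference.
Source V1 fixes V_0 = 10 V.
KCL at each unknown node (sum of currents leaving = 0; resistances in Ω):
  Node 1: (V_1 - 10)/40 + (V_1 - 0)/10 = 0
Collecting terms: 0.125 × V_1 = 0.25  =>  V_1 = 2 V
The requested potential is V_1 = 2 V.

Final answer: V_1 = 2 V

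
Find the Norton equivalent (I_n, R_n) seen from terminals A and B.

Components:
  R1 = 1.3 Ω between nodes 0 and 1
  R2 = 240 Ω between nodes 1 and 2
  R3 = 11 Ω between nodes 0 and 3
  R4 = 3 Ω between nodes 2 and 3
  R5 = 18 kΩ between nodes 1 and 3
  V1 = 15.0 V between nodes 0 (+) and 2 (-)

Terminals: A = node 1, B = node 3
Find the Thévenin equivalent first; then I_n = V_th/R_th and R_n = R_th.
Step 1 — V_th is the open-circuit voltage V_A - V_B (nothing connected across the terminals).
Nodal analysis, taking node 2 as the 0 V reference.
Source V1 fixes V_0 = 15 V.
KCL at each unknown node (sum of currents leaving = 0; resistances in Ω):
  Node 1: (V_1 - 15)/1.3 + (V_1 - 0)/240 + (V_1 - V_3)/18000 = 0
  Node 3: (V_3 - 15)/11 + (V_3 - 0)/3 + (V_3 - V_1)/18000 = 0
Collecting terms (coefficients in siemens):
  0.7735·V_1 - 0.00005556·V_3 = 11.54
  0.4243·V_3 - 0.00005556·V_1 = 1.364
Determinant D = (0.7735)(0.4243) - (-0.00005556)(-0.00005556) = 0.3282
V_1 = [(11.54)(0.4243) - (-0.00005556)(1.364)]/D = 14.92 V
V_3 = [(0.7735)(1.364) - (11.54)(-0.00005556)]/D = 3.216 V
V_th = V_1 - V_3 = 14.92 - 3.216 = 11.7 V
Step 2 — R_th: zero the source — replace V1 by a short circuit (node 2 merges into node 0) — and find the resistance seen between A (node 1) and B (node 3).
Reduce the network between node 1 (A) and node 3 (B) by series/parallel combination:
  Rp1 = R1 ‖ R2 (parallel, both between nodes 0 and 1) = 1/(1/1.3 + 1/240) = 1.293 Ω
  Rp2 = R3 ‖ R4 (parallel, both between nodes 0 and 3) = 1/(1/11 + 1/3) = 2.357 Ω
  Rs1 = Rp1 + Rp2 (series, joined only at node 0) = 1.293 + 2.357 = 3.65 Ω
  Rp3 = R5 ‖ Rs1 (parallel, both between nodes 1 and 3) = 1/(1/18000 + 1/3.65) = 3.649 Ω
R_th = 3.649 Ω
I_n = V_th/R_th = 11.7/3.649 = 3.207 A, and R_n = R_th = 3.649 Ω

Final answer: I_n = 3.207 A, R_n = 3.649 Ω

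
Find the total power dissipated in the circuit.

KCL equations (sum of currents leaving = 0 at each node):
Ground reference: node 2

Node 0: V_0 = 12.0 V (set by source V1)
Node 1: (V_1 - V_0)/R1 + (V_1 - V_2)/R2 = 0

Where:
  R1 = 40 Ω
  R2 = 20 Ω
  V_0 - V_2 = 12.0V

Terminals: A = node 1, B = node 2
Nodal analysis, taking node 2 as the 0 V reference.
Source V1 fixes V_0 = 12 V.
KCL at each unknown node (sum of currents leaving = 0; resistances in Ω):
  Node 1: (V_1 - 12)/40 + (V_1 - 0)/20 = 0
Collecting terms: 0.075 × V_1 = 0.3  =>  V_1 = 4 V
Power in each resistor, P = (ΔV)²/R:
  P_R1 = (12 - 4)²/40 = 1.6 W
  P_R2 = (4 - 0)²/20 = 0.8 W
P_total = P_R1 + P_R2 = 2.4 W

Final answer: 2.4 W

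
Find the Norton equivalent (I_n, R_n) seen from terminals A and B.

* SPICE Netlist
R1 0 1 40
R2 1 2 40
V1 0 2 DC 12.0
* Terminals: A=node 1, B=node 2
Find the Thévenin equivalent first; then I_n = V_th/R_th and R_n = R_th.
Step 1 — V_th is the open-circuit voltage V_A - V_B (nothing connected across the terminals).
Nodal analysis, taking node 2 as the 0 V reference.
Source V1 fixes V_0 = 12 V.
KCL at each unknown node (sum of currents leaving = 0; resistances in Ω):
  Node 1: (V_1 - 12)/40 + (V_1 - 0)/40 = 0
Collecting terms: 0.05 × V_1 = 0.3  =>  V_1 = 6 V
V_th = V_1 - V_2 = 6 - 0 = 6 V
Step 2 — R_th: zero the source — replace V1 by a short circuit (node 2 merges into node 0) — and find the resistance seen between A (node 1) and B (node 0).
Reduce the network between node 1 (A) and node 0 (B) by series/parallel combination:
  Rp1 = R1 ‖ R2 (parallel, both between nodes 0 and 1) = 1/(1/40 + 1/40) = 20 Ω
R_th = 20 Ω
I_n = V_th/R_th = 6/20 = 0.3 A, and R_n = R_th = 20 Ω

Final answer: I_n = 0.3 A, R_n = 20 Ω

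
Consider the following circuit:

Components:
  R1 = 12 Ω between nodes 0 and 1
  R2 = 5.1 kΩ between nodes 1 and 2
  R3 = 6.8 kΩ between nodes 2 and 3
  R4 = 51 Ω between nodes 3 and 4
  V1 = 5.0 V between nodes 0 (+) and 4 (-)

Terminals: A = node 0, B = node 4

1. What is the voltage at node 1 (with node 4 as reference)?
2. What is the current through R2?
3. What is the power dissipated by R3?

Nodal analysis, taking node 4 as the 0 V reference.
Source V1 fixes V_0 = 5 V.
KCL at each unknown node (sum of currents leaving = 0; resistances in Ω):
  Node 1: (V_1 - 5)/12 + (V_1 - V_2)/5100 = 0
  Node 2: (V_2 - V_1)/5100 + (V_2 - V_3)/6800 = 0
  Node 3: (V_3 - V_2)/6800 + (V_3 - 0)/51 = 0
Collecting terms (coefficients in siemens):
  0.08353·V_1 - 0.0001961·V_2 = 0.4167
  0.0003431·V_2 - 0.0001961·V_1 - 0.0001471·V_3 = 0
  0.01975·V_3 - 0.0001471·V_2 = 0
Solving these 3 simultaneous equations (Gaussian elimination) gives:
  V_1 = 4.995 V, V_2 = 2.863 V, V_3 = 0.02132 V
Part 1:
  Read off the nodal solution: V_1 = 4.995 V
Part 2:
  I_R2 = (V_1 - V_2)/R2 = (4.995 - 2.863)/5100 = 0.000418 A
  Magnitude: I_R2 = 0.000418 A
Part 3:
  I_R3 = (V_2 - V_3)/R3 = (2.863 - 0.02132)/6800 = 0.000418 A
  P_R3 = I_R3² × R3 = (0.000418)² × 6800 = 0.001188 W

Final answers:
1. V_1 = 4.995 V
2. I_R2 = 0.000418 A
3. P_R3 = 0.001188 W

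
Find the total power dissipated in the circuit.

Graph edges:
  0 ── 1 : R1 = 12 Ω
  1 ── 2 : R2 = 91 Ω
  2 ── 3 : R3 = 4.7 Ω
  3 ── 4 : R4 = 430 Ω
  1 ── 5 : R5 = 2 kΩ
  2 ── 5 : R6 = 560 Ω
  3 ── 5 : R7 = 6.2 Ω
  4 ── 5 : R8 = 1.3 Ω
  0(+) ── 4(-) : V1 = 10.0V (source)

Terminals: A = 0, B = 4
Nodal analysis, taking node 4 as the 0 V reference.
Source V1 fixes V_0 = 10 V.
KCL at each unknown node (sum of currents leaving = 0; resistances in Ω):
  Node 1: (V_1 - 10)/12 + (V_1 - V_2)/91 + (V_1 - V_5)/2000 = 0
  Node 2: (V_2 - V_1)/91 + (V_2 - V_3)/4.7 + (V_2 - V_5)/560 = 0
  Node 3: (V_3 - V_2)/4.7 + (V_3 - 0)/430 + (V_3 - V_5)/6.2 = 0
  Node 5: (V_5 - V_1)/2000 + (V_5 - V_2)/560 + (V_5 - V_3)/6.2 + (V_5 - 0)/1.3 = 0
Collecting terms (coefficients in siemens):
  0.09482·V_1 - 0.01099·V_2 - 0.0005·V_5 = 0.8333
  0.2255·V_2 - 0.01099·V_1 - 0.2128·V_3 - 0.001786·V_5 = 0
  0.3764·V_3 - 0.2128·V_2 - 0.1613·V_5 = 0
  0.9328·V_5 - 0.0005·V_1 - 0.001786·V_2 - 0.1613·V_3 = 0
Solving these 4 simultaneous equations (Gaussian elimination) gives:
  V_1 = 8.909 V, V_2 = 1.033 V, V_3 = 0.6336 V, V_5 = 0.1163 V
Power in each resistor, P = (ΔV)²/R:
  P_R1 = (10 - 8.909)²/12 = 0.09925 W
  P_R2 = (8.909 - 1.033)²/91 = 0.6817 W
  P_R3 = (1.033 - 0.6336)²/4.7 = 0.03389 W
  P_R4 = (0.6336 - 0)²/430 = 0.0009337 W
  P_R5 = (8.909 - 0.1163)²/2000 = 0.03865 W
  P_R6 = (1.033 - 0.1163)²/560 = 0.0015 W
  P_R7 = (0.6336 - 0.1163)²/6.2 = 0.04316 W
  P_R8 = (0 - 0.1163)²/1.3 = 0.01041 W
P_total = P_R1 + P_R2 + P_R3 + P_R4 + P_R5 + P_R6 + P_R7 + P_R8 = 0.9094 W

Final answer: 0.9094 W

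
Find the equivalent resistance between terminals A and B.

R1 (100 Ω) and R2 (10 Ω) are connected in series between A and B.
Reduce the network between node 0 (A) and node 2 (B) by series/parallel combination:
  Rs1 = R1 + R2 (series, joined only at node 1) = 100 + 10 = 110 Ω
R_eq = 110 Ω

Final answer: 110 Ω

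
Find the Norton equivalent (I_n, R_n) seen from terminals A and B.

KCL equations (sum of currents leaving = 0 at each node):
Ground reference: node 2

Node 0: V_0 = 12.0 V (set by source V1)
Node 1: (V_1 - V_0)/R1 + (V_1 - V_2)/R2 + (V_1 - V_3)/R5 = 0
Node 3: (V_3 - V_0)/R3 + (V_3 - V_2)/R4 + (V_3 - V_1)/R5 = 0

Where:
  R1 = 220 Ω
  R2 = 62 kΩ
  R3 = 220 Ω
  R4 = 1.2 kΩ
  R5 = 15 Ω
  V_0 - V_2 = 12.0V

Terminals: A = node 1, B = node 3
Find the Thévenin equivalent first; then I_n = V_th/R_th and R_n = R_th.
Step 1 — V_th is the open-circuit voltage V_A - V_B (nothing connected across the terminals).
Nodal analysis, taking node 2 as the 0 V reference.
Source V1 fixes V_0 = 12 V.
KCL at each unknown node (sum of currents leaving = 0; resistances in Ω):
  Node 1: (V_1 - 12)/220 + (V_1 - 0)/62000 + (V_1 - V_3)/15 = 0
  Node 3: (V_3 - 12)/220 + (V_3 - 0)/1200 + (V_3 - V_1)/15 = 0
Collecting terms (coefficients in siemens):
  0.07123·V_1 - 0.06667·V_3 = 0.05455
  0.07205·V_3 - 0.06667·V_1 = 0.05455
Determinant D = (0.07123)(0.07205) - (-0.06667)(-0.06667) = 0.0006872
V_1 = [(0.05455)(0.07205) - (-0.06667)(0.05455)]/D = 11.01 V
V_3 = [(0.07123)(0.05455) - (0.05455)(-0.06667)]/D = 10.94 V
V_th = V_1 - V_3 = 11.01 - 10.94 = 0.06486 V
Step 2 — R_th: zero the source — replace V1 by a short circuit (node 2 merges into node 0) — and find the resistance seen between A (node 1) and B (node 3).
Reduce the network between node 1 (A) and node 3 (B) by series/parallel combination:
  Rp1 = R1 ‖ R2 (parallel, both between nodes 0 and 1) = 1/(1/220 + 1/62000) = 219.2 Ω
  Rp2 = R3 ‖ R4 (parallel, both between nodes 0 and 3) = 1/(1/220 + 1/1200) = 185.9 Ω
  Rs1 = Rp1 + Rp2 (series, joined only at node 0) = 219.2 + 185.9 = 405.1 Ω
  Rp3 = R5 ‖ Rs1 (parallel, both between nodes 1 and 3) = 1/(1/15 + 1/405.1) = 14.46 Ω
R_th = 14.46 Ω
I_n = V_th/R_th = 0.06486/14.46 = 0.004484 A, and R_n = R_th = 14.46 Ω

Final answer: I_n = 0.004484 A, R_n = 14.46 Ω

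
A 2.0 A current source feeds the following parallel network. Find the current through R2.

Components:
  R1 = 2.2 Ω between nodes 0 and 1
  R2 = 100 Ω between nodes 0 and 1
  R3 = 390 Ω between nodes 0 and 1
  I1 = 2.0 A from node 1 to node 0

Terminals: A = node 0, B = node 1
All resistors sit directly between nodes 0 and 1, so they are in parallel and share one voltage V; the full source current 2 A splits among them.
1/R_par = 1/2.2 + 1/100 + 1/390 = 0.4671 S  =>  R_par = 2.141 Ω
V = I × R_par = 2 × 2.141 = 4.282 V
I_R2 = V/R2 = 4.282/100 = 0.04282 A

Final answer: 0.04282 A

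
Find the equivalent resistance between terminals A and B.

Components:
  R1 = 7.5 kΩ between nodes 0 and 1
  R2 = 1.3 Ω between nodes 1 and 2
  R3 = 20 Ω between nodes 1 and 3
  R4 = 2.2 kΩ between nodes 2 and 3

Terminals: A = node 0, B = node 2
Reduce the network between node 0 (A) and node 2 (B) by series/parallel combination:
  Rs1 = R3 + R4 (series, joined only at node 3) = 20 + 2200 = 2220 Ω
  Rp1 = R2 ‖ Rs1 (parallel, both between nodes 1 and 2) = 1/(1/1.3 + 1/2220) = 1.299 Ω
  Rs2 = R1 + Rp1 (series, joined only at node 1) = 7500 + 1.299 = 7501 Ω
R_eq = 7.501 kΩ

Final answer: 7.501 kΩ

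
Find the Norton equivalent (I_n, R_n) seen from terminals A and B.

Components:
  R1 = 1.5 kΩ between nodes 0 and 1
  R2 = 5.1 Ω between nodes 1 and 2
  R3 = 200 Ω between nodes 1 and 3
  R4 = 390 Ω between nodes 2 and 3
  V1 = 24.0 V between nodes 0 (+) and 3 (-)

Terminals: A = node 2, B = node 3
Find the Thévenin equivalent first; then I_n = V_th/R_th and R_n = R_th.
Step 1 — V_th is the open-circuit voltage V_A - V_B (nothing connected across the terminals).
Nodal analysis, taking node 3 as the 0 V reference.
Source V1 fixes V_0 = 24 V.
KCL at each unknown node (sum of currents leaving = 0; resistances in Ω):
  Node 1: (V_1 - 24)/1500 + (V_1 - V_2)/5.1 + (V_1 - 0)/200 = 0
  Node 2: (V_2 - V_1)/5.1 + (V_2 - 0)/390 = 0
Collecting terms (coefficients in siemens):
  0.2017·V_1 - 0.1961·V_2 = 0.016
  0.1986·V_2 - 0.1961·V_1 = 0
Determinant D = (0.2017)(0.1986) - (-0.1961)(-0.1961) = 0.001628
V_1 = [(0.016)(0.1986) - (-0.1961)(0)]/D = 1.952 V
V_2 = [(0.2017)(0) - (0.016)(-0.1961)]/D = 1.927 V
V_th = V_2 - V_3 = 1.927 - 0 = 1.927 V
Step 2 — R_th: zero the source — replace V1 by a short circuit (node 3 merges into node 0) — and find the resistance seen between A (node 2) and B (node 0).
Reduce the network between node 2 (A) and node 0 (B) by series/parallel combination:
  Rp1 = R1 ‖ R3 (parallel, both between nodes 0 and 1) = 1/(1/1500 + 1/200) = 176.5 Ω
  Rs1 = R2 + Rp1 (series, joined only at node 1) = 5.1 + 176.5 = 181.6 Ω
  Rp2 = R4 ‖ Rs1 (parallel, both between nodes 0 and 2) = 1/(1/390 + 1/181.6) = 123.9 Ω
R_th = 123.9 Ω
I_n = V_th/R_th = 1.927/123.9 = 0.01555 A, and R_n = R_th = 123.9 Ω

Final answer: I_n = 0.01555 A, R_n = 123.9 Ω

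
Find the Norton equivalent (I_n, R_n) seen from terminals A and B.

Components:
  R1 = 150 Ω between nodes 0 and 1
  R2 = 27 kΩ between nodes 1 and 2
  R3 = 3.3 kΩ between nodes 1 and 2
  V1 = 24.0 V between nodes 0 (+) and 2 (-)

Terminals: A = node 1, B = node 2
Find the Thévenin equivalent first; then I_n = V_th/R_th and R_n = R_th.
Step 1 — V_th is the open-circuit voltage V_A - V_B (nothing connected across the terminals).
Nodal analysis, taking node 2 as the 0 V reference.
Source V1 fixes V_0 = 24 V.
KCL at each unknown node (sum of currents leaving = 0; resistances in Ω):
  Node 1: (V_1 - 24)/150 + (V_1 - 0)/27000 + (V_1 - 0)/3300 = 0
Collecting terms: 0.007007 × V_1 = 0.16  =>  V_1 = 22.84 V
V_th = V_1 - V_2 = 22.84 - 0 = 22.84 V
Step 2 — R_th: zero the source — replace V1 by a short circuit (node 2 merges into node 0) — and find the resistance seen between A (node 1) and B (node 0).
Reduce the network between node 1 (A) and node 0 (B) by series/parallel combination:
  Rp1 = R1 ‖ R2 ‖ R3 (parallel, all between nodes 0 and 1) = 1/(1/150 + 1/27000 + 1/3300) = 142.7 Ω
R_th = 142.7 Ω
I_n = V_th/R_th = 22.84/142.7 = 0.16 A, and R_n = R_th = 142.7 Ω

Final answer: I_n = 0.16 A, R_n = 142.7 Ω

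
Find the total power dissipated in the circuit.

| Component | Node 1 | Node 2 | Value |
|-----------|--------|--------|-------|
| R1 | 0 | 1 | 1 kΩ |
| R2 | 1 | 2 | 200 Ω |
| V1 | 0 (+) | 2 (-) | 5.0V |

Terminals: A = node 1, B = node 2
Nodal analysis, taking node 2 as the 0 V reference.
Source V1 fixes V_0 = 5 V.
KCL at each unknown node (sum of currents leaving = 0; resistances in Ω):
  Node 1: (V_1 - 5)/1000 + (V_1 - 0)/200 = 0
Collecting terms: 0.006 × V_1 = 0.005  =>  V_1 = 0.8333 V
Power in each resistor, P = (ΔV)²/R:
  P_R1 = (5 - 0.8333)²/1000 = 0.01736 W
  P_R2 = (0.8333 - 0)²/200 = 0.003472 W
P_total = P_R1 + P_R2 = 0.02083 W

Final answer: 0.02083 W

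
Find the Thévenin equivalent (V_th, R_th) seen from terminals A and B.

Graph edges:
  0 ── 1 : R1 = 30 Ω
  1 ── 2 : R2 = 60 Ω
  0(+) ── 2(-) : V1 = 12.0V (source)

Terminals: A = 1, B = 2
Step 1 — V_th is the open-circuit voltage V_A - V_B (nothing connected across the terminals).
Nodal analysis, taking node 2 as the 0 V reference.
Source V1 fixes V_0 = 12 V.
KCL at each unknown node (sum of currents leaving = 0; resistances in Ω):
  Node 1: (V_1 - 12)/30 + (V_1 - 0)/60 = 0
Collecting terms: 0.05 × V_1 = 0.4  =>  V_1 = 8 V
V_th = V_1 - V_2 = 8 - 0 = 8 V
Step 2 — R_th: zero the source — replace V1 by a short circuit (node 2 merges into node 0) — and find the resistance seen between A (node 1) and B (node 0).
Reduce the network between node 1 (A) and node 0 (B) by series/parallel combination:
  Rp1 = R1 ‖ R2 (parallel, both between nodes 0 and 1) = 1/(1/30 + 1/60) = 20 Ω
R_th = 20 Ω

Final answer: V_th = 8 V, R_th = 20 Ω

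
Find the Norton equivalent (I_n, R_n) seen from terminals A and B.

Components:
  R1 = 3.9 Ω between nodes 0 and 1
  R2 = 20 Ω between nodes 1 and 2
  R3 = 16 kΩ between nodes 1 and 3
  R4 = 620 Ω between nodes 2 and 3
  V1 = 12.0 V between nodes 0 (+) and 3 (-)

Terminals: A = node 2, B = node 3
Find the Thévenin equivalent first; then I_n = V_th/R_th and R_n = R_th.
Step 1 — V_th is the open-circuit voltage V_A - V_B (nothing connected across the terminals).
Nodal analysis, taking node 3 as the 0 V reference.
Source V1 fixes V_0 = 12 V.
KCL at each unknown node (sum of currents leaving = 0; resistances in Ω):
  Node 1: (V_1 - 12)/3.9 + (V_1 - V_2)/20 + (V_1 - 0)/16000 = 0
  Node 2: (V_2 - V_1)/20 + (V_2 - 0)/620 = 0
Collecting terms (coefficients in siemens):
  0.3065·V_1 - 0.05·V_2 = 3.077
  0.05161·V_2 - 0.05·V_1 = 0
Determinant D = (0.3065)(0.05161) - (-0.05)(-0.05) = 0.01332
V_1 = [(3.077)(0.05161) - (-0.05)(0)]/D = 11.92 V
V_2 = [(0.3065)(0) - (3.077)(-0.05)]/D = 11.55 V
V_th = V_2 - V_3 = 11.55 - 0 = 11.55 V
Step 2 — R_th: zero the source — replace V1 by a short circuit (node 3 merges into node 0) — and find the resistance seen between A (node 2) and B (node 0).
Reduce the network between node 2 (A) and node 0 (B) by series/parallel combination:
  Rp1 = R1 ‖ R3 (parallel, both between nodes 0 and 1) = 1/(1/3.9 + 1/16000) = 3.899 Ω
  Rs1 = R2 + Rp1 (series, joined only at node 1) = 20 + 3.899 = 23.9 Ω
  Rp2 = R4 ‖ Rs1 (parallel, both between nodes 0 and 2) = 1/(1/620 + 1/23.9) = 23.01 Ω
R_th = 23.01 Ω
I_n = V_th/R_th = 11.55/23.01 = 0.502 A, and R_n = R_th = 23.01 Ω

Final answer: I_n = 0.502 A, R_n = 23.01 Ω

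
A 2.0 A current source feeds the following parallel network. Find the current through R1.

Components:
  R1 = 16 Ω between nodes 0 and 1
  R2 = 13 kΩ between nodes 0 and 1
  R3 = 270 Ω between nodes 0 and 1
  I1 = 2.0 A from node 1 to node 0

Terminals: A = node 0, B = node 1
All resistors sit directly between nodes 0 and 1, so they are in parallel and share one voltage V; the full source current 2 A splits among them.
1/R_par = 1/16 + 1/13000 + 1/270 = 0.06628 S  =>  R_par = 15.09 Ω
V = I × R_par = 2 × 15.09 = 30.17 V
I_R1 = V/R1 = 30.17/16 = 1.886 A

Final answer: 1.886 A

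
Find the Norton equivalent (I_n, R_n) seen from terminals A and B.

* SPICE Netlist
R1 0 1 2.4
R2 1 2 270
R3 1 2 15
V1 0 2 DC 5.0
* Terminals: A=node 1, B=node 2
Find the Thévenin equivalent first; then I_n = V_th/R_th and R_n = R_th.
Step 1 — V_th is the open-circuit voltage V_A - V_B (nothing connected across the terminals).
Nodal analysis, taking node 2 as the 0 V reference.
Source V1 fixes V_0 = 5 V.
KCL at each unknown node (sum of currents leaving = 0; resistances in Ω):
  Node 1: (V_1 - 5)/2.4 + (V_1 - 0)/270 + (V_1 - 0)/15 = 0
Collecting terms: 0.487 × V_1 = 2.083  =>  V_1 = 4.278 V
V_th = V_1 - V_2 = 4.278 - 0 = 4.278 V
Step 2 — R_th: zero the source — replace V1 by a short circuit (node 2 merges into node 0) — and find the resistance seen between A (node 1) and B (node 0).
Reduce the network between node 1 (A) and node 0 (B) by series/parallel combination:
  Rp1 = R1 ‖ R2 ‖ R3 (parallel, all between nodes 0 and 1) = 1/(1/2.4 + 1/270 + 1/15) = 2.053 Ω
R_th = 2.053 Ω
I_n = V_th/R_th = 4.278/2.053 = 2.083 A, and R_n = R_th = 2.053 Ω

Final answer: I_n = 2.083 A, R_n = 2.053 Ω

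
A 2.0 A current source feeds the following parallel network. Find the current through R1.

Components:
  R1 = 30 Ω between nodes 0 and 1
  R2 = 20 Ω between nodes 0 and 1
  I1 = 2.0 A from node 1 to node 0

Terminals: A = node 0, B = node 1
All resistors sit directly between nodes 0 and 1, so they are in parallel and share one voltage V; the full source current 2 A splits among them.
1/R_par = 1/30 + 1/20 = 0.08333 S  =>  R_par = 12 Ω
V = I × R_par = 2 × 12 = 24 V
I_R1 = V/R1 = 24/30 = 0.8 A

Final answer: 0.8 A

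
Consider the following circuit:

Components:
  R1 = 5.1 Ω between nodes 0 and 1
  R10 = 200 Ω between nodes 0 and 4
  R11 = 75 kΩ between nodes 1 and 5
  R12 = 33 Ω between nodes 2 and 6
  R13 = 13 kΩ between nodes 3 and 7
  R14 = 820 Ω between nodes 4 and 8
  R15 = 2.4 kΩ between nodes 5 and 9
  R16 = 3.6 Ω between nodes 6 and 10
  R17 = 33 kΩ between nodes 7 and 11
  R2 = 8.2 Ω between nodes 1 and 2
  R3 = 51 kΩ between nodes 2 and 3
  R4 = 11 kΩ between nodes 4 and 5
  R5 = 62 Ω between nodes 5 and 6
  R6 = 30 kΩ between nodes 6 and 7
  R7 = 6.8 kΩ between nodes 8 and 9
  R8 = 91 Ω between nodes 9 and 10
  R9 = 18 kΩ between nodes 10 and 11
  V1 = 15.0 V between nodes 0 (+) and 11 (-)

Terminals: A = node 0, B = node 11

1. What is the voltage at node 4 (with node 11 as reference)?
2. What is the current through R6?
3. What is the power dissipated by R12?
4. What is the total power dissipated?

Nodal analysis, taking node 11 as the 0 V reference.
Source V1 fixes V_0 = 15 V.
KCL at each unknown node (sum of currents leaving = 0; resistances in Ω):
  Node 1: (V_1 - 15)/5.1 + (V_1 - V_2)/8.2 + (V_1 - V_5)/75000 = 0
  Node 2: (V_2 - V_1)/8.2 + (V_2 - V_3)/51000 + (V_2 - V_6)/33 = 0
  Node 3: (V_3 - V_2)/51000 + (V_3 - V_7)/13000 = 0
  Node 4: (V_4 - V_5)/11000 + (V_4 - 15)/200 + (V_4 - V_8)/820 = 0
  Node 5: (V_5 - V_4)/11000 + (V_5 - V_6)/62 + (V_5 - V_1)/75000 + (V_5 - V_9)/2400 = 0
  Node 6: (V_6 - V_5)/62 + (V_6 - V_7)/30000 + (V_6 - V_2)/33 + (V_6 - V_10)/3.6 = 0
  Node 7: (V_7 - V_6)/30000 + (V_7 - V_3)/13000 + (V_7 - 0)/33000 = 0
  Node 8: (V_8 - V_9)/6800 + (V_8 - V_4)/820 = 0
  Node 9: (V_9 - V_8)/6800 + (V_9 - V_10)/91 + (V_9 - V_5)/2400 = 0
  Node 10: (V_10 - V_9)/91 + (V_10 - 0)/18000 + (V_10 - V_6)/3.6 = 0
Collecting terms (coefficients in siemens):
  0.318·V_1 - 0.122·V_2 - 0.00001333·V_5 = 2.941
  0.1523·V_2 - 0.122·V_1 - 0.00001961·V_3 - 0.0303·V_6 = 0
  0.00009653·V_3 - 0.00001961·V_2 - 0.00007692·V_7 = 0
  0.00631·V_4 - 0.00009091·V_5 - 0.00122·V_8 = 0.075
  0.01665·V_5 - 0.00001333·V_1 - 0.00009091·V_4 - 0.01613·V_6 - 0.0004167·V_9 = 0
  0.3242·V_6 - 0.0303·V_2 - 0.01613·V_5 - 0.00003333·V_7 - 0.2778·V_10 = 0
  0.0001406·V_7 - 0.00007692·V_3 - 0.00003333·V_6 = 0
  0.001367·V_8 - 0.00122·V_4 - 0.0001471·V_9 = 0
  0.01155·V_9 - 0.0004167·V_5 - 0.0001471·V_8 - 0.01099·V_10 = 0
  0.2888·V_10 - 0.2778·V_6 - 0.01099·V_9 = 0
Solving these 10 simultaneous equations (Gaussian elimination) gives:
  V_1 = 14.99 V, V_2 = 14.99 V, V_3 = 10.41 V, V_4 = 15 V
  V_5 = 14.95 V, V_6 = 14.95 V, V_7 = 9.242 V, V_8 = 14.99 V
  V_9 = 14.95 V, V_10 = 14.95 V
Part 1:
  Read off the nodal solution: V_4 = 15 V
Part 2:
  I_R6 = (V_6 - V_7)/R6 = (14.95 - 9.242)/30000 = 0.0001903 A
  Magnitude: I_R6 = 0.0001903 A
Part 3:
  I_R12 = (V_2 - V_6)/R12 = (14.99 - 14.95)/33 = 0.00101 A
  P_R12 = I_R12² × R12 = (0.00101)² × 33 = 0.00003365 W
Part 4:
  Power in each resistor, P = (ΔV)²/R:
    P_R1 = (15 - 14.99)²/5.1 = 0.000006172 W
    P_R2 = (14.99 - 14.99)²/8.2 = 0.000009914 W
    P_R3 = (14.99 - 10.41)²/51000 = 0.0004107 W
    P_R4 = (15 - 14.95)²/11000 = 0.0000001893 W
    P_R5 = (14.95 - 14.95)²/62 = 0.0000000008305 W
    P_R6 = (14.95 - 9.242)²/30000 = 0.001087 W
    P_R7 = (14.99 - 14.95)²/6800 = 0.0000002715 W
    P_R8 = (14.95 - 14.95)²/91 = 0.000000004941 W
    P_R9 = (14.95 - 0)²/18000 = 0.01242 W
    P_R10 = (15 - 15)²/200 = 0.00000002191 W
    P_R11 = (14.99 - 14.95)²/75000 = 0.00000002365 W
    P_R12 = (14.99 - 14.95)²/33 = 0.00003365 W
    P_R13 = (10.41 - 9.242)²/13000 = 0.0001047 W
    P_R14 = (15 - 14.99)²/820 = 0.00000003274 W
    P_R15 = (14.95 - 14.95)²/2400 = 0.000000002645 W
    P_R16 = (14.95 - 14.95)²/3.6 = 0.000002439 W
    P_R17 = (9.242 - 0)²/33000 = 0.002588 W
  P_total = P_R1 + P_R2 + P_R3 + P_R4 + P_R5 + P_R6 + P_R7 + P_R8 + P_R9 + P_R10 + P_R11 + P_R12 + P_R13 + P_R14 + P_R15 + P_R16 + P_R17 = 0.01666 W

Final answers:
1. V_4 = 15 V
2. I_R6 = 0.0001903 A
3. P_R12 = 3.365e-05 W
4. P_total = 0.01666 W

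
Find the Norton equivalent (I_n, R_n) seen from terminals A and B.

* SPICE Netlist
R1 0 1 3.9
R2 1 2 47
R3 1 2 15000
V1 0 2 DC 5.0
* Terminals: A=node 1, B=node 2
Find the Thévenin equivalent first; then I_n = V_th/R_th and R_n = R_th.
Step 1 — V_th is the open-circuit voltage V_A - V_B (nothing connected across the terminals).
Nodal analysis, taking node 2 as the 0 V reference.
Source V1 fixes V_0 = 5 V.
KCL at each unknown node (sum of currents leaving = 0; resistances in Ω):
  Node 1: (V_1 - 5)/3.9 + (V_1 - 0)/47 + (V_1 - 0)/15000 = 0
Collecting terms: 0.2778 × V_1 = 1.282  =>  V_1 = 4.616 V
V_th = V_1 - V_2 = 4.616 - 0 = 4.616 V
Step 2 — R_th: zero the source — replace V1 by a short circuit (node 2 merges into node 0) — and find the resistance seen between A (node 1) and B (node 0).
Reduce the network between node 1 (A) and node 0 (B) by series/parallel combination:
  Rp1 = R1 ‖ R2 ‖ R3 (parallel, all between nodes 0 and 1) = 1/(1/3.9 + 1/47 + 1/15000) = 3.6 Ω
R_th = 3.6 Ω
I_n = V_th/R_th = 4.616/3.6 = 1.282 A, and R_n = R_th = 3.6 Ω

Final answer: I_n = 1.282 A, R_n = 3.6 Ω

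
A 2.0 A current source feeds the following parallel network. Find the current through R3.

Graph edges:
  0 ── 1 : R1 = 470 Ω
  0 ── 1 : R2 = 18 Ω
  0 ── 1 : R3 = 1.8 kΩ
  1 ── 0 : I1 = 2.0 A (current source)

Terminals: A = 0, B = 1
All resistors sit directly between nodes 0 and 1, so they are in parallel and share one voltage V; the full source current 2 A splits among them.
1/R_par = 1/470 + 1/18 + 1/1800 = 0.05824 S  =>  R_par = 17.17 Ω
V = I × R_par = 2 × 17.17 = 34.34 V
I_R3 = V/R3 = 34.34/1800 = 0.01908 A

Final answer: 0.01908 A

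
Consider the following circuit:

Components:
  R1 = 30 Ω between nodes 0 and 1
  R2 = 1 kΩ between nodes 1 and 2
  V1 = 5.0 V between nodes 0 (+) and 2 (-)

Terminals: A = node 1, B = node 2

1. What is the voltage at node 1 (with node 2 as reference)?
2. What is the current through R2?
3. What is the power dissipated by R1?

Nodal analysis, taking node 2 as the 0 V reference.
Source V1 fixes V_0 = 5 V.
KCL at each unknown node (sum of currents leaving = 0; resistances in Ω):
  Node 1: (V_1 - 5)/30 + (V_1 - 0)/1000 = 0
Collecting terms: 0.03433 × V_1 = 0.1667  =>  V_1 = 4.854 V
Part 1:
  Read off the nodal solution: V_1 = 4.854 V
Part 2:
  I_R2 = (V_1 - V_2)/R2 = (4.854 - 0)/1000 = 0.004854 A
  Magnitude: I_R2 = 0.004854 A
Part 3:
  I_R1 = (V_0 - V_1)/R1 = (5 - 4.854)/30 = 0.004854 A
  P_R1 = I_R1² × R1 = (0.004854)² × 30 = 0.0007069 W

Final answers:
1. V_1 = 4.854 V
2. I_R2 = 0.004854 A
3. P_R1 = 0.0007069 W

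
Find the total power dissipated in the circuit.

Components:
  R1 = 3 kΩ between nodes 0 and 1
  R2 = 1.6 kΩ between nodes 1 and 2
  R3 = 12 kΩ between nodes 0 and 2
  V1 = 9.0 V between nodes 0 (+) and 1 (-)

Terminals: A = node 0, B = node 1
Nodal analysis, taking node 1 as the 0 V reference.
Source V1 fixes V_0 = 9 V.
KCL at each unknown node (sum of currents leaving = 0; resistances in Ω):
  Node 2: (V_2 - 0)/1600 + (V_2 - 9)/12000 = 0
Collecting terms: 0.0007083 × V_2 = 0.00075  =>  V_2 = 1.059 V
Power in each resistor, P = (ΔV)²/R:
  P_R1 = (9 - 0)²/3000 = 0.027 W
  P_R2 = (0 - 1.059)²/1600 = 0.0007007 W
  P_R3 = (9 - 1.059)²/12000 = 0.005255 W
P_total = P_R1 + P_R2 + P_R3 = 0.03296 W

Final answer: 0.03296 W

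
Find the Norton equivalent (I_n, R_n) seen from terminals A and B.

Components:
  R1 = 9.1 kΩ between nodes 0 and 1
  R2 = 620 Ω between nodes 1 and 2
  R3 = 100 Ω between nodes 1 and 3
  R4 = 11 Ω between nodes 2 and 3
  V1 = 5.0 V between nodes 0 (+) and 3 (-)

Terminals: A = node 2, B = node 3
Find the Thévenin equivalent first; then I_n = V_th/R_th and R_n = R_th.
Step 1 — V_th is the open-circuit voltage V_A - V_B (nothing connected across the terminals).
Nodal analysis, taking node 3 as the 0 V reference.
Source V1 fixes V_0 = 5 V.
KCL at each unknown node (sum of currents leaving = 0; resistances in Ω):
  Node 1: (V_1 - 5)/9100 + (V_1 - V_2)/620 + (V_1 - 0)/100 = 0
  Node 2: (V_2 - V_1)/620 + (V_2 - 0)/11 = 0
Collecting terms (coefficients in siemens):
  0.01172·V_1 - 0.001613·V_2 = 0.0005495
  0.09252·V_2 - 0.001613·V_1 = 0
Determinant D = (0.01172)(0.09252) - (-0.001613)(-0.001613) = 0.001082
V_1 = [(0.0005495)(0.09252) - (-0.001613)(0)]/D = 0.04698 V
V_2 = [(0.01172)(0) - (0.0005495)(-0.001613)]/D = 0.000819 V
V_th = V_2 - V_3 = 0.000819 - 0 = 0.000819 V
Step 2 — R_th: zero the source — replace V1 by a short circuit (node 3 merges into node 0) — and find the resistance seen between A (node 2) and B (node 0).
Reduce the network between node 2 (A) and node 0 (B) by series/parallel combination:
  Rp1 = R1 ‖ R3 (parallel, both between nodes 0 and 1) = 1/(1/9100 + 1/100) = 98.91 Ω
  Rs1 = R2 + Rp1 (series, joined only at node 1) = 620 + 98.91 = 718.9 Ω
  Rp2 = R4 ‖ Rs1 (parallel, both between nodes 0 and 2) = 1/(1/11 + 1/718.9) = 10.83 Ω
R_th = 10.83 Ω
I_n = V_th/R_th = 0.000819/10.83 = 0.0000756 A, and R_n = R_th = 10.83 Ω

Final answer: I_n = 7.56e-05 A, R_n = 10.83 Ω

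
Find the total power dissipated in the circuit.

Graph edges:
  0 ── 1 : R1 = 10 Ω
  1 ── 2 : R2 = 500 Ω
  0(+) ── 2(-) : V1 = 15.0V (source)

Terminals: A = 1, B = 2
Nodal analysis, taking node 2 as the 0 V reference.
Source V1 fixes V_0 = 15 V.
KCL at each unknown node (sum of currents leaving = 0; resistances in Ω):
  Node 1: (V_1 - 15)/10 + (V_1 - 0)/500 = 0
Collecting terms: 0.102 × V_1 = 1.5  =>  V_1 = 14.71 V
Power in each resistor, P = (ΔV)²/R:
  P_R1 = (15 - 14.71)²/10 = 0.008651 W
  P_R2 = (14.71 - 0)²/500 = 0.4325 W
P_total = P_R1 + P_R2 = 0.4412 W

Final answer: 0.4412 W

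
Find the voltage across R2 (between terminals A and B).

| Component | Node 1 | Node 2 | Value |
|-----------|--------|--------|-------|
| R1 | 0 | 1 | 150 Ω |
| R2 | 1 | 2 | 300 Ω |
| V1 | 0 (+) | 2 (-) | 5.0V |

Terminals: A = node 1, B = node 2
R1 and R2 are in series across V1 (node 0 → node 1 → node 2), and the output A–B is taken across R2, so this is a voltage divider.
Series current: I = V1/(R1 + R2) = 5/(150 + 300) = 5/450 = 0.01111 A
V_R2 = I × R2 = V1 × R2/(R1 + R2) = 5 × 300/450 = 3.333 V

Final answer: 3.333 V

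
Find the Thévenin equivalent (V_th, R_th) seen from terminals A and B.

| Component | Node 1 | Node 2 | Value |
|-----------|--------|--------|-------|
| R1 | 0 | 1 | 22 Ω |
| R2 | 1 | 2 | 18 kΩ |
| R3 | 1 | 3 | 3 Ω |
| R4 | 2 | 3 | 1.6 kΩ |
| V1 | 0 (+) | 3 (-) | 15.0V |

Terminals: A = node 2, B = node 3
Step 1 — V_th is the open-circuit voltage V_A - V_B (nothing connected across the terminals).
Nodal analysis, taking node 3 as the 0 V reference.
Source V1 fixes V_0 = 15 V.
KCL at each unknown node (sum of currents leaving = 0; resistances in Ω):
  Node 1: (V_1 - 15)/22 + (V_1 - V_2)/18000 + (V_1 - 0)/3 = 0
  Node 2: (V_2 - V_1)/18000 + (V_2 - 0)/1600 = 0
Collecting terms (coefficients in siemens):
  0.3788·V_1 - 0.00005556·V_2 = 0.6818
  0.0006806·V_2 - 0.00005556·V_1 = 0
Determinant D = (0.3788)(0.0006806) - (-0.00005556)(-0.00005556) = 0.0002578
V_1 = [(0.6818)(0.0006806) - (-0.00005556)(0)]/D = 1.8 V
V_2 = [(0.3788)(0) - (0.6818)(-0.00005556)]/D = 0.1469 V
V_th = V_2 - V_3 = 0.1469 - 0 = 0.1469 V
Step 2 — R_th: zero the source — replace V1 by a short circuit (node 3 merges into node 0) — and find the resistance seen between A (node 2) and B (node 0).
Reduce the network between node 2 (A) and node 0 (B) by series/parallel combination:
  Rp1 = R1 ‖ R3 (parallel, both between nodes 0 and 1) = 1/(1/22 + 1/3) = 2.64 Ω
  Rs1 = R2 + Rp1 (series, joined only at node 1) = 18000 + 2.64 = 18000 Ω
  Rp2 = R4 ‖ Rs1 (parallel, both between nodes 0 and 2) = 1/(1/1600 + 1/18000) = 1469 Ω
R_th = 1.469 kΩ

Final answer: V_th = 0.1469 V, R_th = 1.469 kΩ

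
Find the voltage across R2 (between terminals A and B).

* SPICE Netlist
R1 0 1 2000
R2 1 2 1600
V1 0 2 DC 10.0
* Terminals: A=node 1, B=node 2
R1 and R2 are in series across V1 (node 0 → node 1 → node 2), and the output A–B is taken across R2, so this is a voltage divider.
Series current: I = V1/(R1 + R2) = 10/(2000 + 1600) = 10/3600 = 0.002778 A
V_R2 = I × R2 = V1 × R2/(R1 + R2) = 10 × 1600/3600 = 4.444 V

Final answer: 4.444 V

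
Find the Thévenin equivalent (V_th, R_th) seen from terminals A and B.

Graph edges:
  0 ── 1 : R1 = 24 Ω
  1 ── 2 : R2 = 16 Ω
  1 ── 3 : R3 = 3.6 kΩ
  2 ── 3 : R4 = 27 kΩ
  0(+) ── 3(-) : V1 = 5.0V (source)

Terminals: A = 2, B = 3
Step 1 — V_th is the open-circuit voltage V_A - V_B (nothing connected across the terminals).
Nodal analysis, taking node 3 as the 0 V reference.
Source V1 fixes V_0 = 5 V.
KCL at each unknown node (sum of currents leaving = 0; resistances in Ω):
  Node 1: (V_1 - 5)/24 + (V_1 - V_2)/16 + (V_1 - 0)/3600 = 0
  Node 2: (V_2 - V_1)/16 + (V_2 - 0)/27000 = 0
Collecting terms (coefficients in siemens):
  0.1044·V_1 - 0.0625·V_2 = 0.2083
  0.06254·V_2 - 0.0625·V_1 = 0
Determinant D = (0.1044)(0.06254) - (-0.0625)(-0.0625) = 0.002625
V_1 = [(0.2083)(0.06254) - (-0.0625)(0)]/D = 4.963 V
V_2 = [(0.1044)(0) - (0.2083)(-0.0625)]/D = 4.96 V
V_th = V_2 - V_3 = 4.96 - 0 = 4.96 V
Step 2 — R_th: zero the source — replace V1 by a short circuit (node 3 merges into node 0) — and find the resistance seen between A (node 2) and B (node 0).
Reduce the network between node 2 (A) and node 0 (B) by series/parallel combination:
  Rp1 = R1 ‖ R3 (parallel, both between nodes 0 and 1) = 1/(1/24 + 1/3600) = 23.84 Ω
  Rs1 = R2 + Rp1 (series, joined only at node 1) = 16 + 23.84 = 39.84 Ω
  Rp2 = R4 ‖ Rs1 (parallel, both between nodes 0 and 2) = 1/(1/27000 + 1/39.84) = 39.78 Ω
R_th = 39.78 Ω

Final answer: V_th = 4.96 V, R_th = 39.78 Ω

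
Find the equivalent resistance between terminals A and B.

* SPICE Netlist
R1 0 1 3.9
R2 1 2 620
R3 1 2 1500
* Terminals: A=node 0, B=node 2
Reduce the network between node 0 (A) and node 2 (B) by series/parallel combination:
  Rp1 = R2 ‖ R3 (parallel, both between nodes 1 and 2) = 1/(1/620 + 1/1500) = 438.7 Ω
  Rs1 = R1 + Rp1 (series, joined only at node 1) = 3.9 + 438.7 = 442.6 Ω
R_eq = 442.6 Ω

Final answer: 442.6 Ω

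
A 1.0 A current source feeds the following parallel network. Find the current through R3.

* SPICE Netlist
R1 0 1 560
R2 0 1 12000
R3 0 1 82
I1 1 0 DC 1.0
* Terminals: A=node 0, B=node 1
All resistors sit directly between nodes 0 and 1, so they are in parallel and share one voltage V; the full source current 1 A splits among them.
1/R_par = 1/560 + 1/12000 + 1/82 = 0.01406 S  =>  R_par = 71.1 Ω
V = I × R_par = 1 × 71.1 = 71.1 V
I_R3 = V/R3 = 71.1/82 = 0.8671 A

Final answer: 0.8671 A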